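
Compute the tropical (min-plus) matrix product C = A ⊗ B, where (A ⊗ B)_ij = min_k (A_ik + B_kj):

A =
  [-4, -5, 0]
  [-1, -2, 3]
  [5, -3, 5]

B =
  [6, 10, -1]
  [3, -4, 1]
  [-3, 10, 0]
A ⊗ B =
  [-3, -9, -5]
  [0, -6, -2]
  [0, -7, -2]

Apply the min-plus product entry-by-entry:
  C[0][0] = min over k of (A[0][0] + B[0][0] = -4 + 6 = 2, A[0][1] + B[1][0] = -5 + 3 = -2, A[0][2] + B[2][0] = 0 + -3 = -3) = -3 (attained at k = 2)
  C[0][1] = min over k of (A[0][0] + B[0][1] = -4 + 10 = 6, A[0][1] + B[1][1] = -5 + -4 = -9, A[0][2] + B[2][1] = 0 + 10 = 10) = -9 (attained at k = 1)
  C[0][2] = min over k of (A[0][0] + B[0][2] = -4 + -1 = -5, A[0][1] + B[1][2] = -5 + 1 = -4, A[0][2] + B[2][2] = 0 + 0 = 0) = -5 (attained at k = 0)
  C[1][0] = min over k of (A[1][0] + B[0][0] = -1 + 6 = 5, A[1][1] + B[1][0] = -2 + 3 = 1, A[1][2] + B[2][0] = 3 + -3 = 0) = 0 (attained at k = 2)
  C[1][1] = min over k of (A[1][0] + B[0][1] = -1 + 10 = 9, A[1][1] + B[1][1] = -2 + -4 = -6, A[1][2] + B[2][1] = 3 + 10 = 13) = -6 (attained at k = 1)
  C[1][2] = min over k of (A[1][0] + B[0][2] = -1 + -1 = -2, A[1][1] + B[1][2] = -2 + 1 = -1, A[1][2] + B[2][2] = 3 + 0 = 3) = -2 (attained at k = 0)
  C[2][0] = min over k of (A[2][0] + B[0][0] = 5 + 6 = 11, A[2][1] + B[1][0] = -3 + 3 = 0, A[2][2] + B[2][0] = 5 + -3 = 2) = 0 (attained at k = 1)
  C[2][1] = min over k of (A[2][0] + B[0][1] = 5 + 10 = 15, A[2][1] + B[1][1] = -3 + -4 = -7, A[2][2] + B[2][1] = 5 + 10 = 15) = -7 (attained at k = 1)
  C[2][2] = min over k of (A[2][0] + B[0][2] = 5 + -1 = 4, A[2][1] + B[1][2] = -3 + 1 = -2, A[2][2] + B[2][2] = 5 + 0 = 5) = -2 (attained at k = 1)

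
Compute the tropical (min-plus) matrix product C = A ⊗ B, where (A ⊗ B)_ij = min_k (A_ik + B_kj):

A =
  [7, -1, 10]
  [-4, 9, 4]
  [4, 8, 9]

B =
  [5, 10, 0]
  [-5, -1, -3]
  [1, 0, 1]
A ⊗ B =
  [-6, -2, -4]
  [1, 4, -4]
  [3, 7, 4]

Apply the min-plus product entry-by-entry:
  C[0][0] = min over k of (A[0][0] + B[0][0] = 7 + 5 = 12, A[0][1] + B[1][0] = -1 + -5 = -6, A[0][2] + B[2][0] = 10 + 1 = 11) = -6 (attained at k = 1)
  C[0][1] = min over k of (A[0][0] + B[0][1] = 7 + 10 = 17, A[0][1] + B[1][1] = -1 + -1 = -2, A[0][2] + B[2][1] = 10 + 0 = 10) = -2 (attained at k = 1)
  C[0][2] = min over k of (A[0][0] + B[0][2] = 7 + 0 = 7, A[0][1] + B[1][2] = -1 + -3 = -4, A[0][2] + B[2][2] = 10 + 1 = 11) = -4 (attained at k = 1)
  C[1][0] = min over k of (A[1][0] + B[0][0] = -4 + 5 = 1, A[1][1] + B[1][0] = 9 + -5 = 4, A[1][2] + B[2][0] = 4 + 1 = 5) = 1 (attained at k = 0)
  C[1][1] = min over k of (A[1][0] + B[0][1] = -4 + 10 = 6, A[1][1] + B[1][1] = 9 + -1 = 8, A[1][2] + B[2][1] = 4 + 0 = 4) = 4 (attained at k = 2)
  C[1][2] = min over k of (A[1][0] + B[0][2] = -4 + 0 = -4, A[1][1] + B[1][2] = 9 + -3 = 6, A[1][2] + B[2][2] = 4 + 1 = 5) = -4 (attained at k = 0)
  C[2][0] = min over k of (A[2][0] + B[0][0] = 4 + 5 = 9, A[2][1] + B[1][0] = 8 + -5 = 3, A[2][2] + B[2][0] = 9 + 1 = 10) = 3 (attained at k = 1)
  C[2][1] = min over k of (A[2][0] + B[0][1] = 4 + 10 = 14, A[2][1] + B[1][1] = 8 + -1 = 7, A[2][2] + B[2][1] = 9 + 0 = 9) = 7 (attained at k = 1)
  C[2][2] = min over k of (A[2][0] + B[0][2] = 4 + 0 = 4, A[2][1] + B[1][2] = 8 + -3 = 5, A[2][2] + B[2][2] = 9 + 1 = 10) = 4 (attained at k = 0)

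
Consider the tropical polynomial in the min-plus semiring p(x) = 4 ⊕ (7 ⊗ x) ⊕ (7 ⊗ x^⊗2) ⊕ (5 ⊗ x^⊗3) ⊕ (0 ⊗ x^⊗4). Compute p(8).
p(8) = 4

A tropical monomial a ⊗ x^⊗i evaluates to a + i · x. Evaluating each term at x = 8:
  Term 0 contributes 4 + 0 · 8 = 4
  Term 1 contributes 7 + 1 · 8 = 15
  Term 2 contributes 7 + 2 · 8 = 23
  Term 3 contributes 5 + 3 · 8 = 29
  Term 4 contributes 0 + 4 · 8 = 32
p(8) = ⊕ of these = min[4, 15, 23, 29, 32] = 4.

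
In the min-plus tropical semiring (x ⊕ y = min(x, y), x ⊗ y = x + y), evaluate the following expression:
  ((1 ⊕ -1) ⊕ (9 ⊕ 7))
((1 ⊕ -1) ⊕ (9 ⊕ 7)) = -1

Expand innermost to outermost. Recall ⊕ takes the minimum of its arguments and ⊗ takes their sum. Working out the expression ((1 ⊕ -1) ⊕ (9 ⊕ 7)) gives -1.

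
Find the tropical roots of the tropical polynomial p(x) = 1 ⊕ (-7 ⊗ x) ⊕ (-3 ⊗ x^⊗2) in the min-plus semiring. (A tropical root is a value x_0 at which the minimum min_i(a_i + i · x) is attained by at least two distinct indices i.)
Roots: {-4, 8}

Each tropical root is a break point of the lower envelope of the lines y = a_i + i · x (there are 3 lines, with slopes 0, 1, ..., 2). Only the lines that attain the minimum somewhere contribute to roots; other lines are dominated. Here the surviving (envelope) indices are i = 2, i = 1, i = 0.
Intersections between consecutive envelope lines give the roots: for adjacent envelope indices i < j the intersection is x = (a_i − a_j) / (j − i). Reading off the sorted break points: {-4, 8}.
Verification: at each break x_0, at least two indices attain the minimum of min_i(a_i + i · x_0).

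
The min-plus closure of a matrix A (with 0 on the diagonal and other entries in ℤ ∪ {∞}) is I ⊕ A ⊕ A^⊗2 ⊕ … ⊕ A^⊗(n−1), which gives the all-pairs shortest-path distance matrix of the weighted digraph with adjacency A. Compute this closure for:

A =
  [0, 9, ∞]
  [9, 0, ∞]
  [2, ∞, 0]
Closure =
  [0, 9, ∞]
  [9, 0, ∞]
  [2, 11, 0]

This is the Floyd-Warshall all-pairs shortest-path computation. For each intermediate vertex k = 0, 1, …, 2, update dist[i][j] ← min(dist[i][j], dist[i][k] + dist[k][j]). The final matrix gives, for each (i, j), the minimum total weight of any directed path from i to j (possibly empty when i = j).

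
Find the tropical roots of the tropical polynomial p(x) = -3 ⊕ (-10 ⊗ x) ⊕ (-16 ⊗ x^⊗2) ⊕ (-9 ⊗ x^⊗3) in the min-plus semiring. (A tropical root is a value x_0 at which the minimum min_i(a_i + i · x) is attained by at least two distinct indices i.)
Roots: {-7, 6, 7}

Each tropical root is a break point of the lower envelope of the lines y = a_i + i · x (there are 4 lines, with slopes 0, 1, ..., 3). Only the lines that attain the minimum somewhere contribute to roots; other lines are dominated. Here the surviving (envelope) indices are i = 3, i = 2, i = 1, i = 0.
Intersections between consecutive envelope lines give the roots: for adjacent envelope indices i < j the intersection is x = (a_i − a_j) / (j − i). Reading off the sorted break points: {-7, 6, 7}.
Verification: at each break x_0, at least two indices attain the minimum of min_i(a_i + i · x_0).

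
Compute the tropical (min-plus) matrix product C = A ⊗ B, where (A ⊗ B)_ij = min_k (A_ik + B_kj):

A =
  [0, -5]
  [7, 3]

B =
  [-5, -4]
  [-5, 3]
A ⊗ B =
  [-10, -4]
  [-2, 3]

Apply the min-plus product entry-by-entry:
  C[0][0] = min over k of (A[0][0] + B[0][0] = 0 + -5 = -5, A[0][1] + B[1][0] = -5 + -5 = -10) = -10 (attained at k = 1)
  C[0][1] = min over k of (A[0][0] + B[0][1] = 0 + -4 = -4, A[0][1] + B[1][1] = -5 + 3 = -2) = -4 (attained at k = 0)
  C[1][0] = min over k of (A[1][0] + B[0][0] = 7 + -5 = 2, A[1][1] + B[1][0] = 3 + -5 = -2) = -2 (attained at k = 1)
  C[1][1] = min over k of (A[1][0] + B[0][1] = 7 + -4 = 3, A[1][1] + B[1][1] = 3 + 3 = 6) = 3 (attained at k = 0)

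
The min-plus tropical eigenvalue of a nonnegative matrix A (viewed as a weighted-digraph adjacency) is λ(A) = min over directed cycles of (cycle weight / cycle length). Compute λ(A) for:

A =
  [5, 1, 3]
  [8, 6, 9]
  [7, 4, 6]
λ(A) = 9/2

Enumerate directed cycles and compute their means (weight / length). Sample:
  cycle 0 → 0: weight = 5, length = 1, mean = 5/1 ≈ 5.000
  cycle 1 → 1: weight = 6, length = 1, mean = 6/1 ≈ 6.000
  cycle 2 → 2: weight = 6, length = 1, mean = 6/1 ≈ 6.000
  cycle 0 → 1 → 0: weight = 9, length = 2, mean = 9/2 ≈ 4.500
  cycle 0 → 2 → 0: weight = 10, length = 2, mean = 10/2 ≈ 5.000
  cycle 1 → 0 → 1: weight = 9, length = 2, mean = 9/2 ≈ 4.500
Minimum mean = 4.500, attained e.g. along the cycle 0 → 1 → 0 with weight 9 and length 2. So λ(A) = 9/2 = 9/2.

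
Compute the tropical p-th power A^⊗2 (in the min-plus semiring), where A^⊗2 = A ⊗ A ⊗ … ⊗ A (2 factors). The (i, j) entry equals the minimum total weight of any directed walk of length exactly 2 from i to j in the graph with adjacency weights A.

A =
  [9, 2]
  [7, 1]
A^⊗2 =
  [9, 3]
  [8, 2]

Each entry (A^⊗2)_ij equals the minimum over all length-2 walks i = v_0 → v_1 → … → v_2 = j of Σ_t A[v_t][v_{t+1}]. For example, for (i, j) = (0, 1) we minimise over 2 possible intermediate vertex sequences; the minimum is 3, attained along the walk 0 → 1 → 1.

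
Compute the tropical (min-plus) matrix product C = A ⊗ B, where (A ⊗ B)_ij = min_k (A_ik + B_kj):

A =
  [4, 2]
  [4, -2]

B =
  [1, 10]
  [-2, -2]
A ⊗ B =
  [0, 0]
  [-4, -4]

Apply the min-plus product entry-by-entry:
  C[0][0] = min over k of (A[0][0] + B[0][0] = 4 + 1 = 5, A[0][1] + B[1][0] = 2 + -2 = 0) = 0 (attained at k = 1)
  C[0][1] = min over k of (A[0][0] + B[0][1] = 4 + 10 = 14, A[0][1] + B[1][1] = 2 + -2 = 0) = 0 (attained at k = 1)
  C[1][0] = min over k of (A[1][0] + B[0][0] = 4 + 1 = 5, A[1][1] + B[1][0] = -2 + -2 = -4) = -4 (attained at k = 1)
  C[1][1] = min over k of (A[1][0] + B[0][1] = 4 + 10 = 14, A[1][1] + B[1][1] = -2 + -2 = -4) = -4 (attained at k = 1)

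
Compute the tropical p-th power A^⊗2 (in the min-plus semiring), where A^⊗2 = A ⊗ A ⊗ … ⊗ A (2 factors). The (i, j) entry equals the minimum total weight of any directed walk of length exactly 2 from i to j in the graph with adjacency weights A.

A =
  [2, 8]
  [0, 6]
A^⊗2 =
  [4, 10]
  [2, 8]

Each entry (A^⊗2)_ij equals the minimum over all length-2 walks i = v_0 → v_1 → … → v_2 = j of Σ_t A[v_t][v_{t+1}]. For example, for (i, j) = (0, 1) we minimise over 2 possible intermediate vertex sequences; the minimum is 10, attained along the walk 0 → 0 → 1.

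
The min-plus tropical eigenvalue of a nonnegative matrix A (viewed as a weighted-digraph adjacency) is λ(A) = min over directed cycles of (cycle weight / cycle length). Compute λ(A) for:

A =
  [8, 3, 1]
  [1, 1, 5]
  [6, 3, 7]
λ(A) = 1

Enumerate directed cycles and compute their means (weight / length). Sample:
  cycle 0 → 0: weight = 8, length = 1, mean = 8/1 ≈ 8.000
  cycle 1 → 1: weight = 1, length = 1, mean = 1/1 ≈ 1.000
  cycle 2 → 2: weight = 7, length = 1, mean = 7/1 ≈ 7.000
  cycle 0 → 1 → 0: weight = 4, length = 2, mean = 4/2 ≈ 2.000
  cycle 0 → 2 → 0: weight = 7, length = 2, mean = 7/2 ≈ 3.500
  cycle 1 → 0 → 1: weight = 4, length = 2, mean = 4/2 ≈ 2.000
Minimum mean = 1.000, attained e.g. along the cycle 1 → 1 with weight 1 and length 1. So λ(A) = 1/1 = 1.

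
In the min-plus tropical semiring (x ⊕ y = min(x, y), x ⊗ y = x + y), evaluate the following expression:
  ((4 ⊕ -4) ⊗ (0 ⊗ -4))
((4 ⊕ -4) ⊗ (0 ⊗ -4)) = -8

Expand innermost to outermost. Recall ⊕ takes the minimum of its arguments and ⊗ takes their sum. Working out the expression ((4 ⊕ -4) ⊗ (0 ⊗ -4)) gives -8.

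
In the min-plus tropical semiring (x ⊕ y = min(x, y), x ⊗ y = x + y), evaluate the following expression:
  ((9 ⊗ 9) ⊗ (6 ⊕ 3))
((9 ⊗ 9) ⊗ (6 ⊕ 3)) = 21

Expand innermost to outermost. Recall ⊕ takes the minimum of its arguments and ⊗ takes their sum. Working out the expression ((9 ⊗ 9) ⊗ (6 ⊕ 3)) gives 21.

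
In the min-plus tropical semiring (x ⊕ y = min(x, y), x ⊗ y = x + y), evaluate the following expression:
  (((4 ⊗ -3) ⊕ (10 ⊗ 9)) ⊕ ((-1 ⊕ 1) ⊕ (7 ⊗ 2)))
(((4 ⊗ -3) ⊕ (10 ⊗ 9)) ⊕ ((-1 ⊕ 1) ⊕ (7 ⊗ 2))) = -1

Expand innermost to outermost. Recall ⊕ takes the minimum of its arguments and ⊗ takes their sum. Working out the expression (((4 ⊗ -3) ⊕ (10 ⊗ 9)) ⊕ ((-1 ⊕ 1) ⊕ (7 ⊗ 2))) gives -1.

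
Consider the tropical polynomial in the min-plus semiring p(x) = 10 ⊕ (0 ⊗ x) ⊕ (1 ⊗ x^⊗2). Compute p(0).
p(0) = 0

A tropical monomial a ⊗ x^⊗i evaluates to a + i · x. Evaluating each term at x = 0:
  Term 0 contributes 10 + 0 · 0 = 10
  Term 1 contributes 0 + 1 · 0 = 0
  Term 2 contributes 1 + 2 · 0 = 1
p(0) = ⊕ of these = min[10, 0, 1] = 0.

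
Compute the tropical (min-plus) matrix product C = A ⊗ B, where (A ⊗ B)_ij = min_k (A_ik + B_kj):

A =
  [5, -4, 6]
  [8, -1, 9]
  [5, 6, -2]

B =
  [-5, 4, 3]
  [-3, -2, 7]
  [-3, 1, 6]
A ⊗ B =
  [-7, -6, 3]
  [-4, -3, 6]
  [-5, -1, 4]

Apply the min-plus product entry-by-entry:
  C[0][0] = min over k of (A[0][0] + B[0][0] = 5 + -5 = 0, A[0][1] + B[1][0] = -4 + -3 = -7, A[0][2] + B[2][0] = 6 + -3 = 3) = -7 (attained at k = 1)
  C[0][1] = min over k of (A[0][0] + B[0][1] = 5 + 4 = 9, A[0][1] + B[1][1] = -4 + -2 = -6, A[0][2] + B[2][1] = 6 + 1 = 7) = -6 (attained at k = 1)
  C[0][2] = min over k of (A[0][0] + B[0][2] = 5 + 3 = 8, A[0][1] + B[1][2] = -4 + 7 = 3, A[0][2] + B[2][2] = 6 + 6 = 12) = 3 (attained at k = 1)
  C[1][0] = min over k of (A[1][0] + B[0][0] = 8 + -5 = 3, A[1][1] + B[1][0] = -1 + -3 = -4, A[1][2] + B[2][0] = 9 + -3 = 6) = -4 (attained at k = 1)
  C[1][1] = min over k of (A[1][0] + B[0][1] = 8 + 4 = 12, A[1][1] + B[1][1] = -1 + -2 = -3, A[1][2] + B[2][1] = 9 + 1 = 10) = -3 (attained at k = 1)
  C[1][2] = min over k of (A[1][0] + B[0][2] = 8 + 3 = 11, A[1][1] + B[1][2] = -1 + 7 = 6, A[1][2] + B[2][2] = 9 + 6 = 15) = 6 (attained at k = 1)
  C[2][0] = min over k of (A[2][0] + B[0][0] = 5 + -5 = 0, A[2][1] + B[1][0] = 6 + -3 = 3, A[2][2] + B[2][0] = -2 + -3 = -5) = -5 (attained at k = 2)
  C[2][1] = min over k of (A[2][0] + B[0][1] = 5 + 4 = 9, A[2][1] + B[1][1] = 6 + -2 = 4, A[2][2] + B[2][1] = -2 + 1 = -1) = -1 (attained at k = 2)
  C[2][2] = min over k of (A[2][0] + B[0][2] = 5 + 3 = 8, A[2][1] + B[1][2] = 6 + 7 = 13, A[2][2] + B[2][2] = -2 + 6 = 4) = 4 (attained at k = 2)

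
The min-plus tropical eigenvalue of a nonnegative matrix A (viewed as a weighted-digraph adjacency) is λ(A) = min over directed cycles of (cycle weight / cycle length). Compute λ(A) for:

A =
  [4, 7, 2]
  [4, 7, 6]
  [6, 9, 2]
λ(A) = 2

Enumerate directed cycles and compute their means (weight / length). Sample:
  cycle 0 → 0: weight = 4, length = 1, mean = 4/1 ≈ 4.000
  cycle 1 → 1: weight = 7, length = 1, mean = 7/1 ≈ 7.000
  cycle 2 → 2: weight = 2, length = 1, mean = 2/1 ≈ 2.000
  cycle 0 → 1 → 0: weight = 11, length = 2, mean = 11/2 ≈ 5.500
  cycle 0 → 2 → 0: weight = 8, length = 2, mean = 8/2 ≈ 4.000
  cycle 1 → 0 → 1: weight = 11, length = 2, mean = 11/2 ≈ 5.500
Minimum mean = 2.000, attained e.g. along the cycle 2 → 2 with weight 2 and length 1. So λ(A) = 2/1 = 2.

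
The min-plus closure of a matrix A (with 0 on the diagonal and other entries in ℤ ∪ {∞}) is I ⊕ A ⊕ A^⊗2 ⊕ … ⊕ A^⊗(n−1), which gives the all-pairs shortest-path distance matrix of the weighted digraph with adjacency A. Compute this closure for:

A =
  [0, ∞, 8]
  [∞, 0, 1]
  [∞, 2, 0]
Closure =
  [0, 10, 8]
  [∞, 0, 1]
  [∞, 2, 0]

This is the Floyd-Warshall all-pairs shortest-path computation. For each intermediate vertex k = 0, 1, …, 2, update dist[i][j] ← min(dist[i][j], dist[i][k] + dist[k][j]). The final matrix gives, for each (i, j), the minimum total weight of any directed path from i to j (possibly empty when i = j).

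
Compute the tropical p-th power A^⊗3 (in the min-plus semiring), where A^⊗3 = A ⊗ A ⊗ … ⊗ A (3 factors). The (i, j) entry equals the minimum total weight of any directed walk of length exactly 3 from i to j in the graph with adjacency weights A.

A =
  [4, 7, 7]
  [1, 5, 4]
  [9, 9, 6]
A^⊗3 =
  [12, 15, 15]
  [9, 12, 12]
  [14, 17, 17]

Each entry (A^⊗3)_ij equals the minimum over all length-3 walks i = v_0 → v_1 → … → v_3 = j of Σ_t A[v_t][v_{t+1}]. For example, for (i, j) = (0, 2) we minimise over 9 possible intermediate vertex sequences; the minimum is 15, attained along the walk 0 → 0 → 0 → 2.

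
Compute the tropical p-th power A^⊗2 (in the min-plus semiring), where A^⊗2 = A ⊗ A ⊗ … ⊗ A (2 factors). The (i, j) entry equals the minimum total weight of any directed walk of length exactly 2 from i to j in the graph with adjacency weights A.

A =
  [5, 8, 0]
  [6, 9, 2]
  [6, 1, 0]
A^⊗2 =
  [6, 1, 0]
  [8, 3, 2]
  [6, 1, 0]

Each entry (A^⊗2)_ij equals the minimum over all length-2 walks i = v_0 → v_1 → … → v_2 = j of Σ_t A[v_t][v_{t+1}]. For example, for (i, j) = (0, 2) we minimise over 3 possible intermediate vertex sequences; the minimum is 0, attained along the walk 0 → 2 → 2.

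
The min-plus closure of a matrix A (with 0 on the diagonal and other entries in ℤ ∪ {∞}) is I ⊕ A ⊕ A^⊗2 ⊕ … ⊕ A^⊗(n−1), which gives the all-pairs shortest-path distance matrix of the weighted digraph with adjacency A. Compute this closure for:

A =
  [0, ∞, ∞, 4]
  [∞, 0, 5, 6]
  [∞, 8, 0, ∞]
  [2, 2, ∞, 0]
Closure =
  [0, 6, 11, 4]
  [8, 0, 5, 6]
  [16, 8, 0, 14]
  [2, 2, 7, 0]

This is the Floyd-Warshall all-pairs shortest-path computation. For each intermediate vertex k = 0, 1, …, 3, update dist[i][j] ← min(dist[i][j], dist[i][k] + dist[k][j]). The final matrix gives, for each (i, j), the minimum total weight of any directed path from i to j (possibly empty when i = j).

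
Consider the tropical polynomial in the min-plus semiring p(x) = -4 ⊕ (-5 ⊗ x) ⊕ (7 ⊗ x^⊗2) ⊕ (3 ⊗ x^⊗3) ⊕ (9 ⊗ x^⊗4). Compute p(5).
p(5) = -4

A tropical monomial a ⊗ x^⊗i evaluates to a + i · x. Evaluating each term at x = 5:
  Term 0 contributes -4 + 0 · 5 = -4
  Term 1 contributes -5 + 1 · 5 = 0
  Term 2 contributes 7 + 2 · 5 = 17
  Term 3 contributes 3 + 3 · 5 = 18
  Term 4 contributes 9 + 4 · 5 = 29
p(5) = ⊕ of these = min[-4, 0, 17, 18, 29] = -4.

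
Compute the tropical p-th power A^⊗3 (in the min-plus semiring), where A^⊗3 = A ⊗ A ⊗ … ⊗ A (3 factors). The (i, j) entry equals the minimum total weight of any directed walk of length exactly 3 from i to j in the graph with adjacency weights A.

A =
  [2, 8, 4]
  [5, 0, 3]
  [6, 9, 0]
A^⊗3 =
  [6, 8, 4]
  [5, 0, 3]
  [6, 9, 0]

Each entry (A^⊗3)_ij equals the minimum over all length-3 walks i = v_0 → v_1 → … → v_3 = j of Σ_t A[v_t][v_{t+1}]. For example, for (i, j) = (0, 2) we minimise over 9 possible intermediate vertex sequences; the minimum is 4, attained along the walk 0 → 2 → 2 → 2.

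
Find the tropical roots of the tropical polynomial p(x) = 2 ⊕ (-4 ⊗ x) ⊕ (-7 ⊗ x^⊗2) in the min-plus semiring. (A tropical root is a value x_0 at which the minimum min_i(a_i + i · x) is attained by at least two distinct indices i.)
Roots: {3, 6}

Each tropical root is a break point of the lower envelope of the lines y = a_i + i · x (there are 3 lines, with slopes 0, 1, ..., 2). Only the lines that attain the minimum somewhere contribute to roots; other lines are dominated. Here the surviving (envelope) indices are i = 2, i = 1, i = 0.
Intersections between consecutive envelope lines give the roots: for adjacent envelope indices i < j the intersection is x = (a_i − a_j) / (j − i). Reading off the sorted break points: {3, 6}.
Verification: at each break x_0, at least two indices attain the minimum of min_i(a_i + i · x_0).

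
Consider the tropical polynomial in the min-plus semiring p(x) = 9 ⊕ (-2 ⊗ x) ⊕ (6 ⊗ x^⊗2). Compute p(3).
p(3) = 1

A tropical monomial a ⊗ x^⊗i evaluates to a + i · x. Evaluating each term at x = 3:
  Term 0 contributes 9 + 0 · 3 = 9
  Term 1 contributes -2 + 1 · 3 = 1
  Term 2 contributes 6 + 2 · 3 = 12
p(3) = ⊕ of these = min[9, 1, 12] = 1.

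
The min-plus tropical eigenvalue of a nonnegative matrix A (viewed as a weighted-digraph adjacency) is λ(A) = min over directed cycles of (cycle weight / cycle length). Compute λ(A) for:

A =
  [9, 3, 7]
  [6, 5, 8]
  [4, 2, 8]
λ(A) = 9/2

Enumerate directed cycles and compute their means (weight / length). Sample:
  cycle 0 → 0: weight = 9, length = 1, mean = 9/1 ≈ 9.000
  cycle 1 → 1: weight = 5, length = 1, mean = 5/1 ≈ 5.000
  cycle 2 → 2: weight = 8, length = 1, mean = 8/1 ≈ 8.000
  cycle 0 → 1 → 0: weight = 9, length = 2, mean = 9/2 ≈ 4.500
  cycle 0 → 2 → 0: weight = 11, length = 2, mean = 11/2 ≈ 5.500
  cycle 1 → 0 → 1: weight = 9, length = 2, mean = 9/2 ≈ 4.500
Minimum mean = 4.500, attained e.g. along the cycle 0 → 1 → 0 with weight 9 and length 2. So λ(A) = 9/2 = 9/2.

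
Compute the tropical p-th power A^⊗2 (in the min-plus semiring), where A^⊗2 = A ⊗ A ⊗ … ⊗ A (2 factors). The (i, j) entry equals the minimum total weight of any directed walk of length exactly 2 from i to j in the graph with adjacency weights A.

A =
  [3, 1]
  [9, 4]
A^⊗2 =
  [6, 4]
  [12, 8]

Each entry (A^⊗2)_ij equals the minimum over all length-2 walks i = v_0 → v_1 → … → v_2 = j of Σ_t A[v_t][v_{t+1}]. For example, for (i, j) = (0, 1) we minimise over 2 possible intermediate vertex sequences; the minimum is 4, attained along the walk 0 → 0 → 1.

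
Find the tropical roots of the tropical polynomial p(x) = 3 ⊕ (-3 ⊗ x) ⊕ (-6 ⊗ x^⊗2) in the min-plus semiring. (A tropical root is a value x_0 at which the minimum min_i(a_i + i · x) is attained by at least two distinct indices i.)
Roots: {3, 6}

Each tropical root is a break point of the lower envelope of the lines y = a_i + i · x (there are 3 lines, with slopes 0, 1, ..., 2). Only the lines that attain the minimum somewhere contribute to roots; other lines are dominated. Here the surviving (envelope) indices are i = 2, i = 1, i = 0.
Intersections between consecutive envelope lines give the roots: for adjacent envelope indices i < j the intersection is x = (a_i − a_j) / (j − i). Reading off the sorted break points: {3, 6}.
Verification: at each break x_0, at least two indices attain the minimum of min_i(a_i + i · x_0).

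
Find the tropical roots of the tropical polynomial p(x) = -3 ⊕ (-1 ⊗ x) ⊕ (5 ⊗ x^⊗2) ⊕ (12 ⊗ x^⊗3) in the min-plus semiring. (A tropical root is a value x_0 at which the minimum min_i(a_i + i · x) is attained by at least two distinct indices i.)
Roots: {-7, -6, -2}

Each tropical root is a break point of the lower envelope of the lines y = a_i + i · x (there are 4 lines, with slopes 0, 1, ..., 3). Only the lines that attain the minimum somewhere contribute to roots; other lines are dominated. Here the surviving (envelope) indices are i = 3, i = 2, i = 1, i = 0.
Intersections between consecutive envelope lines give the roots: for adjacent envelope indices i < j the intersection is x = (a_i − a_j) / (j − i). Reading off the sorted break points: {-7, -6, -2}.
Verification: at each break x_0, at least two indices attain the minimum of min_i(a_i + i · x_0).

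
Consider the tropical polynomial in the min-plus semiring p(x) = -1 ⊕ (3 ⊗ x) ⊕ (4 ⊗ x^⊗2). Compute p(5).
p(5) = -1

A tropical monomial a ⊗ x^⊗i evaluates to a + i · x. Evaluating each term at x = 5:
  Term 0 contributes -1 + 0 · 5 = -1
  Term 1 contributes 3 + 1 · 5 = 8
  Term 2 contributes 4 + 2 · 5 = 14
p(5) = ⊕ of these = min[-1, 8, 14] = -1.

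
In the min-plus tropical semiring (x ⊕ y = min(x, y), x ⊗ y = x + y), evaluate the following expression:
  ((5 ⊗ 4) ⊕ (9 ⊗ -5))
((5 ⊗ 4) ⊕ (9 ⊗ -5)) = 4

Expand innermost to outermost. Recall ⊕ takes the minimum of its arguments and ⊗ takes their sum. Working out the expression ((5 ⊗ 4) ⊕ (9 ⊗ -5)) gives 4.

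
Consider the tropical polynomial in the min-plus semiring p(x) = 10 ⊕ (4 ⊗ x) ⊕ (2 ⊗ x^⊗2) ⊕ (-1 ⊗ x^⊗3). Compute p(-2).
p(-2) = -7

A tropical monomial a ⊗ x^⊗i evaluates to a + i · x. Evaluating each term at x = -2:
  Term 0 contributes 10 + 0 · -2 = 10
  Term 1 contributes 4 + 1 · -2 = 2
  Term 2 contributes 2 + 2 · -2 = -2
  Term 3 contributes -1 + 3 · -2 = -7
p(-2) = ⊕ of these = min[10, 2, -2, -7] = -7.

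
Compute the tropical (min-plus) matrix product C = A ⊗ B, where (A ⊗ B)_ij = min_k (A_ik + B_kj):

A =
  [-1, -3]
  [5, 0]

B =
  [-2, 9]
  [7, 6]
A ⊗ B =
  [-3, 3]
  [3, 6]

Apply the min-plus product entry-by-entry:
  C[0][0] = min over k of (A[0][0] + B[0][0] = -1 + -2 = -3, A[0][1] + B[1][0] = -3 + 7 = 4) = -3 (attained at k = 0)
  C[0][1] = min over k of (A[0][0] + B[0][1] = -1 + 9 = 8, A[0][1] + B[1][1] = -3 + 6 = 3) = 3 (attained at k = 1)
  C[1][0] = min over k of (A[1][0] + B[0][0] = 5 + -2 = 3, A[1][1] + B[1][0] = 0 + 7 = 7) = 3 (attained at k = 0)
  C[1][1] = min over k of (A[1][0] + B[0][1] = 5 + 9 = 14, A[1][1] + B[1][1] = 0 + 6 = 6) = 6 (attained at k = 1)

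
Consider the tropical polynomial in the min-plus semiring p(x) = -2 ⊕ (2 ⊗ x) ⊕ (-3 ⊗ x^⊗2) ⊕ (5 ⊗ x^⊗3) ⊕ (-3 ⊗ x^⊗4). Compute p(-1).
p(-1) = -7

A tropical monomial a ⊗ x^⊗i evaluates to a + i · x. Evaluating each term at x = -1:
  Term 0 contributes -2 + 0 · -1 = -2
  Term 1 contributes 2 + 1 · -1 = 1
  Term 2 contributes -3 + 2 · -1 = -5
  Term 3 contributes 5 + 3 · -1 = 2
  Term 4 contributes -3 + 4 · -1 = -7
p(-1) = ⊕ of these = min[-2, 1, -5, 2, -7] = -7.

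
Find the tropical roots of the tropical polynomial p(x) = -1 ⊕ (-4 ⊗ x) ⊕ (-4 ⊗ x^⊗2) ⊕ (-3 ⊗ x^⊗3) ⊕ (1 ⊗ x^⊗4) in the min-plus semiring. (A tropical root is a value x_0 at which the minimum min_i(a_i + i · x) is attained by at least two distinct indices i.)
Roots: {-4, -1, 0, 3}

Each tropical root is a break point of the lower envelope of the lines y = a_i + i · x (there are 5 lines, with slopes 0, 1, ..., 4). Only the lines that attain the minimum somewhere contribute to roots; other lines are dominated. Here the surviving (envelope) indices are i = 4, i = 3, i = 2, i = 1, i = 0.
Intersections between consecutive envelope lines give the roots: for adjacent envelope indices i < j the intersection is x = (a_i − a_j) / (j − i). Reading off the sorted break points: {-4, -1, 0, 3}.
Verification: at each break x_0, at least two indices attain the minimum of min_i(a_i + i · x_0).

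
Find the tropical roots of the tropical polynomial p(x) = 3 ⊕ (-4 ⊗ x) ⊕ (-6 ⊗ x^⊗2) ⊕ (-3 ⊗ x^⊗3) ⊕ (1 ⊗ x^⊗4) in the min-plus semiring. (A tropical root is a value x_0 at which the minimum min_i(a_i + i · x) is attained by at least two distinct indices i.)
Roots: {-4, -3, 2, 7}

Each tropical root is a break point of the lower envelope of the lines y = a_i + i · x (there are 5 lines, with slopes 0, 1, ..., 4). Only the lines that attain the minimum somewhere contribute to roots; other lines are dominated. Here the surviving (envelope) indices are i = 4, i = 3, i = 2, i = 1, i = 0.
Intersections between consecutive envelope lines give the roots: for adjacent envelope indices i < j the intersection is x = (a_i − a_j) / (j − i). Reading off the sorted break points: {-4, -3, 2, 7}.
Verification: at each break x_0, at least two indices attain the minimum of min_i(a_i + i · x_0).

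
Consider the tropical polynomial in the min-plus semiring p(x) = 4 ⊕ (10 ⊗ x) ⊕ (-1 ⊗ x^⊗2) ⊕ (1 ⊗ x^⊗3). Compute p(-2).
p(-2) = -5

A tropical monomial a ⊗ x^⊗i evaluates to a + i · x. Evaluating each term at x = -2:
  Term 0 contributes 4 + 0 · -2 = 4
  Term 1 contributes 10 + 1 · -2 = 8
  Term 2 contributes -1 + 2 · -2 = -5
  Term 3 contributes 1 + 3 · -2 = -5
p(-2) = ⊕ of these = min[4, 8, -5, -5] = -5.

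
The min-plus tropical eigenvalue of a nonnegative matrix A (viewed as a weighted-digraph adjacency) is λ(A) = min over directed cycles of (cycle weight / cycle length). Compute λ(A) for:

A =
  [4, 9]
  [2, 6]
λ(A) = 4

Enumerate directed cycles and compute their means (weight / length). Sample:
  cycle 0 → 0: weight = 4, length = 1, mean = 4/1 ≈ 4.000
  cycle 1 → 1: weight = 6, length = 1, mean = 6/1 ≈ 6.000
  cycle 0 → 1 → 0: weight = 11, length = 2, mean = 11/2 ≈ 5.500
  cycle 1 → 0 → 1: weight = 11, length = 2, mean = 11/2 ≈ 5.500
Minimum mean = 4.000, attained e.g. along the cycle 0 → 0 with weight 4 and length 1. So λ(A) = 4/1 = 4.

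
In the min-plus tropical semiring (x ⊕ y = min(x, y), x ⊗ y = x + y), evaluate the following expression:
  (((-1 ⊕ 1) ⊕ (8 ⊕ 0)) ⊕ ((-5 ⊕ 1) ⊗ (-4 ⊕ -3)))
(((-1 ⊕ 1) ⊕ (8 ⊕ 0)) ⊕ ((-5 ⊕ 1) ⊗ (-4 ⊕ -3))) = -9

Expand innermost to outermost. Recall ⊕ takes the minimum of its arguments and ⊗ takes their sum. Working out the expression (((-1 ⊕ 1) ⊕ (8 ⊕ 0)) ⊕ ((-5 ⊕ 1) ⊗ (-4 ⊕ -3))) gives -9.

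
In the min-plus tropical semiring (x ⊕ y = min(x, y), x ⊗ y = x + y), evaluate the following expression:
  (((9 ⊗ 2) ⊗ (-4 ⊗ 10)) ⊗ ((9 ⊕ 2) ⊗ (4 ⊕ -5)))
(((9 ⊗ 2) ⊗ (-4 ⊗ 10)) ⊗ ((9 ⊕ 2) ⊗ (4 ⊕ -5))) = 14

Expand innermost to outermost. Recall ⊕ takes the minimum of its arguments and ⊗ takes their sum. Working out the expression (((9 ⊗ 2) ⊗ (-4 ⊗ 10)) ⊗ ((9 ⊕ 2) ⊗ (4 ⊕ -5))) gives 14.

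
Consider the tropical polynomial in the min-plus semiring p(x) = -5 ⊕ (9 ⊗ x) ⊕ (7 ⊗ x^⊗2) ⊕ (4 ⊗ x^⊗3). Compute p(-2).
p(-2) = -5

A tropical monomial a ⊗ x^⊗i evaluates to a + i · x. Evaluating each term at x = -2:
  Term 0 contributes -5 + 0 · -2 = -5
  Term 1 contributes 9 + 1 · -2 = 7
  Term 2 contributes 7 + 2 · -2 = 3
  Term 3 contributes 4 + 3 · -2 = -2
p(-2) = ⊕ of these = min[-5, 7, 3, -2] = -5.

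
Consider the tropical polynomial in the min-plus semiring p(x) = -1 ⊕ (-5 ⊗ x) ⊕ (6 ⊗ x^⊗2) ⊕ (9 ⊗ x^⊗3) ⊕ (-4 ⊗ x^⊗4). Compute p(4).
p(4) = -1

A tropical monomial a ⊗ x^⊗i evaluates to a + i · x. Evaluating each term at x = 4:
  Term 0 contributes -1 + 0 · 4 = -1
  Term 1 contributes -5 + 1 · 4 = -1
  Term 2 contributes 6 + 2 · 4 = 14
  Term 3 contributes 9 + 3 · 4 = 21
  Term 4 contributes -4 + 4 · 4 = 12
p(4) = ⊕ of these = min[-1, -1, 14, 21, 12] = -1.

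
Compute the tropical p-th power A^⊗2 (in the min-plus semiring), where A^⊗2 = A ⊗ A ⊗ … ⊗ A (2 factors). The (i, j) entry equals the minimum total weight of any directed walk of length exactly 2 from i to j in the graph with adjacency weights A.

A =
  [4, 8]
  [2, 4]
A^⊗2 =
  [8, 12]
  [6, 8]

Each entry (A^⊗2)_ij equals the minimum over all length-2 walks i = v_0 → v_1 → … → v_2 = j of Σ_t A[v_t][v_{t+1}]. For example, for (i, j) = (0, 1) we minimise over 2 possible intermediate vertex sequences; the minimum is 12, attained along the walk 0 → 0 → 1.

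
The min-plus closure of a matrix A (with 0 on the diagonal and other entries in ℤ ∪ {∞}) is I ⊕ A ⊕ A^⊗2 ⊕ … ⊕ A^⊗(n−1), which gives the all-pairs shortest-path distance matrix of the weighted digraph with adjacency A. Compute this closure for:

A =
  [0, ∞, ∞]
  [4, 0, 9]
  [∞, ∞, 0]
Closure =
  [0, ∞, ∞]
  [4, 0, 9]
  [∞, ∞, 0]

This is the Floyd-Warshall all-pairs shortest-path computation. For each intermediate vertex k = 0, 1, …, 2, update dist[i][j] ← min(dist[i][j], dist[i][k] + dist[k][j]). The final matrix gives, for each (i, j), the minimum total weight of any directed path from i to j (possibly empty when i = j).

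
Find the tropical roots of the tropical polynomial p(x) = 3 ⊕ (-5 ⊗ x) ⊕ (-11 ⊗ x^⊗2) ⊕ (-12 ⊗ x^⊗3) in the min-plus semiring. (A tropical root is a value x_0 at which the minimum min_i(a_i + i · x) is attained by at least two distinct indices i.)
Roots: {1, 6, 8}

Each tropical root is a break point of the lower envelope of the lines y = a_i + i · x (there are 4 lines, with slopes 0, 1, ..., 3). Only the lines that attain the minimum somewhere contribute to roots; other lines are dominated. Here the surviving (envelope) indices are i = 3, i = 2, i = 1, i = 0.
Intersections between consecutive envelope lines give the roots: for adjacent envelope indices i < j the intersection is x = (a_i − a_j) / (j − i). Reading off the sorted break points: {1, 6, 8}.
Verification: at each break x_0, at least two indices attain the minimum of min_i(a_i + i · x_0).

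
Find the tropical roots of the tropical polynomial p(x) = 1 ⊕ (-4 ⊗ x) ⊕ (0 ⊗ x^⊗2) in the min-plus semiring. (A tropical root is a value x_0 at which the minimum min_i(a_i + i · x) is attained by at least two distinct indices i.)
Roots: {-4, 5}

Each tropical root is a break point of the lower envelope of the lines y = a_i + i · x (there are 3 lines, with slopes 0, 1, ..., 2). Only the lines that attain the minimum somewhere contribute to roots; other lines are dominated. Here the surviving (envelope) indices are i = 2, i = 1, i = 0.
Intersections between consecutive envelope lines give the roots: for adjacent envelope indices i < j the intersection is x = (a_i − a_j) / (j − i). Reading off the sorted break points: {-4, 5}.
Verification: at each break x_0, at least two indices attain the minimum of min_i(a_i + i · x_0).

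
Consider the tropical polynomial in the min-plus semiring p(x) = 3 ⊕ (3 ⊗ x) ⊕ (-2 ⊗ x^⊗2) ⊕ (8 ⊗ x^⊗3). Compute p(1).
p(1) = 0

A tropical monomial a ⊗ x^⊗i evaluates to a + i · x. Evaluating each term at x = 1:
  Term 0 contributes 3 + 0 · 1 = 3
  Term 1 contributes 3 + 1 · 1 = 4
  Term 2 contributes -2 + 2 · 1 = 0
  Term 3 contributes 8 + 3 · 1 = 11
p(1) = ⊕ of these = min[3, 4, 0, 11] = 0.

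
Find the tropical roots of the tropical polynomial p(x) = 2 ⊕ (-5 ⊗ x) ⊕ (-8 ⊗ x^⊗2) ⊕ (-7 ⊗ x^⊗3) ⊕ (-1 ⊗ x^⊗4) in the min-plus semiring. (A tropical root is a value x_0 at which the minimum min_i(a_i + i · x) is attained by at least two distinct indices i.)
Roots: {-6, -1, 3, 7}

Each tropical root is a break point of the lower envelope of the lines y = a_i + i · x (there are 5 lines, with slopes 0, 1, ..., 4). Only the lines that attain the minimum somewhere contribute to roots; other lines are dominated. Here the surviving (envelope) indices are i = 4, i = 3, i = 2, i = 1, i = 0.
Intersections between consecutive envelope lines give the roots: for adjacent envelope indices i < j the intersection is x = (a_i − a_j) / (j − i). Reading off the sorted break points: {-6, -1, 3, 7}.
Verification: at each break x_0, at least two indices attain the minimum of min_i(a_i + i · x_0).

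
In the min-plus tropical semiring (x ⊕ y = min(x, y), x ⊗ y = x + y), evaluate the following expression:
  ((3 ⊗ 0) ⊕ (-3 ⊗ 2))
((3 ⊗ 0) ⊕ (-3 ⊗ 2)) = -1

Expand innermost to outermost. Recall ⊕ takes the minimum of its arguments and ⊗ takes their sum. Working out the expression ((3 ⊗ 0) ⊕ (-3 ⊗ 2)) gives -1.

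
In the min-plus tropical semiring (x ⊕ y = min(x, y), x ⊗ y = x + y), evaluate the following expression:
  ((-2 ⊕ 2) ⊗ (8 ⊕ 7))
((-2 ⊕ 2) ⊗ (8 ⊕ 7)) = 5

Expand innermost to outermost. Recall ⊕ takes the minimum of its arguments and ⊗ takes their sum. Working out the expression ((-2 ⊕ 2) ⊗ (8 ⊕ 7)) gives 5.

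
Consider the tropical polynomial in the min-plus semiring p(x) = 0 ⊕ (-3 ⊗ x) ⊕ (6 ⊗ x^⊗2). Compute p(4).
p(4) = 0

A tropical monomial a ⊗ x^⊗i evaluates to a + i · x. Evaluating each term at x = 4:
  Term 0 contributes 0 + 0 · 4 = 0
  Term 1 contributes -3 + 1 · 4 = 1
  Term 2 contributes 6 + 2 · 4 = 14
p(4) = ⊕ of these = min[0, 1, 14] = 0.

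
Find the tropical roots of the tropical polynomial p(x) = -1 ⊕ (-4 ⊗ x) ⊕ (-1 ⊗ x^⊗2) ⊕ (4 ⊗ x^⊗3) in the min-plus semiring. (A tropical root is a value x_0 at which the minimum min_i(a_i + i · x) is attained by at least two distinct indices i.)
Roots: {-5, -3, 3}

Each tropical root is a break point of the lower envelope of the lines y = a_i + i · x (there are 4 lines, with slopes 0, 1, ..., 3). Only the lines that attain the minimum somewhere contribute to roots; other lines are dominated. Here the surviving (envelope) indices are i = 3, i = 2, i = 1, i = 0.
Intersections between consecutive envelope lines give the roots: for adjacent envelope indices i < j the intersection is x = (a_i − a_j) / (j − i). Reading off the sorted break points: {-5, -3, 3}.
Verification: at each break x_0, at least two indices attain the minimum of min_i(a_i + i · x_0).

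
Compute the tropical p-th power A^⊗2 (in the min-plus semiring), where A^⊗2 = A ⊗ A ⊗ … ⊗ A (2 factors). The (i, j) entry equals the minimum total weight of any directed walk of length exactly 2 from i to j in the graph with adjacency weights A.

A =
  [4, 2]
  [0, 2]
A^⊗2 =
  [2, 4]
  [2, 2]

Each entry (A^⊗2)_ij equals the minimum over all length-2 walks i = v_0 → v_1 → … → v_2 = j of Σ_t A[v_t][v_{t+1}]. For example, for (i, j) = (0, 1) we minimise over 2 possible intermediate vertex sequences; the minimum is 4, attained along the walk 0 → 1 → 1.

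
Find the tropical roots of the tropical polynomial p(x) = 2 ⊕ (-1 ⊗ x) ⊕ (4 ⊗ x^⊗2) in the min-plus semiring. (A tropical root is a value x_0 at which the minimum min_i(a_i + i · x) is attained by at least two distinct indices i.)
Roots: {-5, 3}

Each tropical root is a break point of the lower envelope of the lines y = a_i + i · x (there are 3 lines, with slopes 0, 1, ..., 2). Only the lines that attain the minimum somewhere contribute to roots; other lines are dominated. Here the surviving (envelope) indices are i = 2, i = 1, i = 0.
Intersections between consecutive envelope lines give the roots: for adjacent envelope indices i < j the intersection is x = (a_i − a_j) / (j − i). Reading off the sorted break points: {-5, 3}.
Verification: at each break x_0, at least two indices attain the minimum of min_i(a_i + i · x_0).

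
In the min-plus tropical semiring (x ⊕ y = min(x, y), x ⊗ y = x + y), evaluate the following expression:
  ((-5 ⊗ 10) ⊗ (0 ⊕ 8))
((-5 ⊗ 10) ⊗ (0 ⊕ 8)) = 5

Expand innermost to outermost. Recall ⊕ takes the minimum of its arguments and ⊗ takes their sum. Working out the expression ((-5 ⊗ 10) ⊗ (0 ⊕ 8)) gives 5.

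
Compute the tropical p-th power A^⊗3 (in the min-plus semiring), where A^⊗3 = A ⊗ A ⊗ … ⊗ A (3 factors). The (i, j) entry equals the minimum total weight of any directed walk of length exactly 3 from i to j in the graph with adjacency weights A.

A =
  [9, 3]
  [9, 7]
A^⊗3 =
  [19, 15]
  [21, 19]

Each entry (A^⊗3)_ij equals the minimum over all length-3 walks i = v_0 → v_1 → … → v_3 = j of Σ_t A[v_t][v_{t+1}]. For example, for (i, j) = (0, 1) we minimise over 4 possible intermediate vertex sequences; the minimum is 15, attained along the walk 0 → 1 → 0 → 1.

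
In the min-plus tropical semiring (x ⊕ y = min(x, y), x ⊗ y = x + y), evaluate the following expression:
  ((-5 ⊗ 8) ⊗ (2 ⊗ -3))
((-5 ⊗ 8) ⊗ (2 ⊗ -3)) = 2

Expand innermost to outermost. Recall ⊕ takes the minimum of its arguments and ⊗ takes their sum. Working out the expression ((-5 ⊗ 8) ⊗ (2 ⊗ -3)) gives 2.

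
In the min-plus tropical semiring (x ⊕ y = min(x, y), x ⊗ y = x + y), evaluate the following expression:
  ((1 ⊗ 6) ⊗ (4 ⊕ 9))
((1 ⊗ 6) ⊗ (4 ⊕ 9)) = 11

Expand innermost to outermost. Recall ⊕ takes the minimum of its arguments and ⊗ takes their sum. Working out the expression ((1 ⊗ 6) ⊗ (4 ⊕ 9)) gives 11.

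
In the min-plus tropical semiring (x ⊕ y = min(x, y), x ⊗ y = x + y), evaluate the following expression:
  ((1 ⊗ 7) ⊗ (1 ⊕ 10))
((1 ⊗ 7) ⊗ (1 ⊕ 10)) = 9

Expand innermost to outermost. Recall ⊕ takes the minimum of its arguments and ⊗ takes their sum. Working out the expression ((1 ⊗ 7) ⊗ (1 ⊕ 10)) gives 9.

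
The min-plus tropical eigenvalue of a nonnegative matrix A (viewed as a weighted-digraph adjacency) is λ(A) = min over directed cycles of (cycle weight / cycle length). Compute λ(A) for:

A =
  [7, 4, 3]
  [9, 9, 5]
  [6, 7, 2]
λ(A) = 2

Enumerate directed cycles and compute their means (weight / length). Sample:
  cycle 0 → 0: weight = 7, length = 1, mean = 7/1 ≈ 7.000
  cycle 1 → 1: weight = 9, length = 1, mean = 9/1 ≈ 9.000
  cycle 2 → 2: weight = 2, length = 1, mean = 2/1 ≈ 2.000
  cycle 0 → 1 → 0: weight = 13, length = 2, mean = 13/2 ≈ 6.500
  cycle 0 → 2 → 0: weight = 9, length = 2, mean = 9/2 ≈ 4.500
  cycle 1 → 0 → 1: weight = 13, length = 2, mean = 13/2 ≈ 6.500
Minimum mean = 2.000, attained e.g. along the cycle 2 → 2 with weight 2 and length 1. So λ(A) = 2/1 = 2.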